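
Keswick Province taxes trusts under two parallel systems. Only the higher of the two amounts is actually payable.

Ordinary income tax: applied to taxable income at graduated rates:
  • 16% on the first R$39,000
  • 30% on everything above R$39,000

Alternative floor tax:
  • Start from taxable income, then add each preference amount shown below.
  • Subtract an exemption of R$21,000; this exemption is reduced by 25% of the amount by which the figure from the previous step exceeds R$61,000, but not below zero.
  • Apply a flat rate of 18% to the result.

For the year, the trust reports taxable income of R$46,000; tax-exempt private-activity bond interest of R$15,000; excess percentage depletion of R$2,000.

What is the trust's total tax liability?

R$8,340

Ordinary income tax:
  R$39,000 × 16% = R$6,240
  R$7,000 × 30% = R$2,100
  → R$8,340

Alternative floor tax:
  Adjusted income: R$46,000 + R$15,000 + R$2,000 = R$63,000
  Exemption: R$21,000 − 25% × (R$63,000 − R$61,000) = R$21,000 − R$500 = R$20,500
  Base: R$63,000 − R$20,500 = R$42,500
  R$42,500 × 18% = R$7,650

R$8,340 > R$7,650, so the ordinary income tax governs.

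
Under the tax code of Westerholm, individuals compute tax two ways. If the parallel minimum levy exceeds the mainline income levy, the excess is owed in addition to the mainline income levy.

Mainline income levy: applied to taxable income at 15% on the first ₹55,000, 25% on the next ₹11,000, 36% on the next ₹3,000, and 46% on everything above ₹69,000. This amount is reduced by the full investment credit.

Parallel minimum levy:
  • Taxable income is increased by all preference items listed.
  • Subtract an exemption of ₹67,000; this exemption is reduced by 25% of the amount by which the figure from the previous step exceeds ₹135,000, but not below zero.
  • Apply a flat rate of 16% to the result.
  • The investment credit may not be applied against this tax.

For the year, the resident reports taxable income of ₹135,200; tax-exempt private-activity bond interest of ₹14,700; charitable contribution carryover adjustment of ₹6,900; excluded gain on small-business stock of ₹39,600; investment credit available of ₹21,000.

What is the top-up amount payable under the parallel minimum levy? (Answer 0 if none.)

Mainline income levy:
  ₹55,000 × 15% = ₹8,250
  ₹11,000 × 25% = ₹2,750
  ₹3,000 × 36% = ₹1,080
  ₹66,200 × 46% = ₹30,452
  → ₹42,532
  Less investment credit ₹21,000 → ₹21,532

Parallel minimum levy:
  Adjusted income: ₹135,200 + ₹14,700 + ₹6,900 + ₹39,600 = ₹196,400
  Exemption: ₹67,000 − 25% × (₹196,400 − ₹135,000) = ₹67,000 − ₹15,350 = ₹51,650
  Base: ₹196,400 − ₹51,650 = ₹144,750
  ₹144,750 × 16% = ₹23,160

Excess of parallel minimum levy over mainline income levy: ₹23,160 − ₹21,532 = ₹1,628.

₹1,628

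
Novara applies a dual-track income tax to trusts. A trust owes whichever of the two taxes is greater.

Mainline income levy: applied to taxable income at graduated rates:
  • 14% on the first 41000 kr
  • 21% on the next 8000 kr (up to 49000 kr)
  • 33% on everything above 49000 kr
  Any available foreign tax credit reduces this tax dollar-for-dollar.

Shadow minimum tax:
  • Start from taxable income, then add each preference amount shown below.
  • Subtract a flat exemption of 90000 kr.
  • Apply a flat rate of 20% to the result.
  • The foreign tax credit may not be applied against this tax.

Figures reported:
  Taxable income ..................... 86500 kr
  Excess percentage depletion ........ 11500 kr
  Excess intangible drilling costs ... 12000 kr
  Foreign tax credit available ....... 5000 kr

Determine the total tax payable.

14795 kr

Shadow minimum tax:
  Adjusted income: 86500 kr + 11500 kr + 12000 kr = 110000 kr
  Less exemption 90000 kr → base 20000 kr
  20000 kr × 20% = 4000 kr

Mainline income levy:
  41000 kr × 14% = 5740 kr
  8000 kr × 21% = 1680 kr
  37500 kr × 33% = 12375 kr
  → 19795 kr
  Less foreign tax credit 5000 kr → 14795 kr

14795 kr > 4000 kr, so the mainline income levy governs.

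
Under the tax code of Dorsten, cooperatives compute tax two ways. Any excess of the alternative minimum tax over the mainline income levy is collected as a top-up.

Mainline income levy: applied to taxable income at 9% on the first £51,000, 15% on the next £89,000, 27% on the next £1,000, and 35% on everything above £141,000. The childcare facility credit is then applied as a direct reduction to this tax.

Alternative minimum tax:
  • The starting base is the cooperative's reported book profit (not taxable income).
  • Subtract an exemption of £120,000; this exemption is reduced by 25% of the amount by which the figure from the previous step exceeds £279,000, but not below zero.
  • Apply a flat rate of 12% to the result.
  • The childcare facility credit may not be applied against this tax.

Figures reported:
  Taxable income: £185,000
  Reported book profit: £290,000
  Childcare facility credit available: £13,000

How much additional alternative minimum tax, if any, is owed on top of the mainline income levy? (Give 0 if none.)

£120

Alternative minimum tax:
  Base (reported book profit): £290,000
  Exemption: £120,000 − 25% × (£290,000 − £279,000) = £120,000 − £2,750 = £117,250
  Base: £290,000 − £117,250 = £172,750
  £172,750 × 12% = £20,730

Mainline income levy:
  £51,000 × 9% = £4,590
  £89,000 × 15% = £13,350
  £1,000 × 27% = £270
  £44,000 × 35% = £15,400
  → £33,610
  Less childcare facility credit £13,000 → £20,610

Excess of alternative minimum tax over mainline income levy: £20,730 − £20,610 = £120.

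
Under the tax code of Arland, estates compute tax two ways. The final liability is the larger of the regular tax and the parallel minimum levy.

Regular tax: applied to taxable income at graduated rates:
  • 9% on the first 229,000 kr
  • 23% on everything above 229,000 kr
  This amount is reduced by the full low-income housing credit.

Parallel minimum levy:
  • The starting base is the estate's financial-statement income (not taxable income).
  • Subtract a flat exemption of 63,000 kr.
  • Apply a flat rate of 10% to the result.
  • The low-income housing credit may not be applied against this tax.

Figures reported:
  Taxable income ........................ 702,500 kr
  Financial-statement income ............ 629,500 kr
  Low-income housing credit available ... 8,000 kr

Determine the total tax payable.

121,515 kr

Regular tax:
  229,000 kr × 9% = 20,610 kr
  473,500 kr × 23% = 108,905 kr
  → 129,515 kr
  Less low-income housing credit 8,000 kr → 121,515 kr

Parallel minimum levy:
  Base (financial-statement income): 629,500 kr
  Less exemption 63,000 kr → base 566,500 kr
  566,500 kr × 10% = 56,650 kr

121,515 kr > 56,650 kr, so the regular tax governs.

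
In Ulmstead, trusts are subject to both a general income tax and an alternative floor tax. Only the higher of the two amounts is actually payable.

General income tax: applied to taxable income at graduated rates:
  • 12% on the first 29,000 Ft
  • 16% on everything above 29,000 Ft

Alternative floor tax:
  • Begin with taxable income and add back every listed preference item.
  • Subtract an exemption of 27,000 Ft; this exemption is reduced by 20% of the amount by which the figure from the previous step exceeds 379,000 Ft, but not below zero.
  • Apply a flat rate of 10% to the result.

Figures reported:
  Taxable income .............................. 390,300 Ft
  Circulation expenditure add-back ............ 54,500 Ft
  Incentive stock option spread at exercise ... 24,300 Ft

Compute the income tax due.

61,288 Ft

General income tax:
  29,000 Ft × 12% = 3,480 Ft
  361,300 Ft × 16% = 57,808 Ft
  → 61,288 Ft

Alternative floor tax:
  Adjusted income: 390,300 Ft + 54,500 Ft + 24,300 Ft = 469,100 Ft
  Exemption: 27,000 Ft − 20% × (469,100 Ft − 379,000 Ft) = 27,000 Ft − 18,020 Ft = 8,980 Ft
  Base: 469,100 Ft − 8,980 Ft = 460,120 Ft
  460,120 Ft × 10% = 46,012 Ft

61,288 Ft > 46,012 Ft, so the general income tax governs.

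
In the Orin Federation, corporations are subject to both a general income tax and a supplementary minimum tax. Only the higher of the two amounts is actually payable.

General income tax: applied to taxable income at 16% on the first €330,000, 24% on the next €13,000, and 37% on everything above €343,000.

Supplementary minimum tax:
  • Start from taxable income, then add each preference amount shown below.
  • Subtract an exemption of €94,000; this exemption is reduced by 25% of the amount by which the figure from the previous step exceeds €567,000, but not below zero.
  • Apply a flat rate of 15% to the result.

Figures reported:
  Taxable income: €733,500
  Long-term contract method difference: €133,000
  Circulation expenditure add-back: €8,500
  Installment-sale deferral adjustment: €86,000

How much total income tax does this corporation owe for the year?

€200,405

General income tax:
  €330,000 × 16% = €52,800
  €13,000 × 24% = €3,120
  €390,500 × 37% = €144,485
  → €200,405

Supplementary minimum tax:
  Adjusted income: €733,500 + €133,000 + €8,500 + €86,000 = €961,000
  Exemption: 25% × (€961,000 − €567,000) = €98,500 ≥ €94,000, so the exemption is fully phased out
  Base: €961,000 − €0 = €961,000
  €961,000 × 15% = €144,150

€200,405 > €144,150, so the general income tax governs.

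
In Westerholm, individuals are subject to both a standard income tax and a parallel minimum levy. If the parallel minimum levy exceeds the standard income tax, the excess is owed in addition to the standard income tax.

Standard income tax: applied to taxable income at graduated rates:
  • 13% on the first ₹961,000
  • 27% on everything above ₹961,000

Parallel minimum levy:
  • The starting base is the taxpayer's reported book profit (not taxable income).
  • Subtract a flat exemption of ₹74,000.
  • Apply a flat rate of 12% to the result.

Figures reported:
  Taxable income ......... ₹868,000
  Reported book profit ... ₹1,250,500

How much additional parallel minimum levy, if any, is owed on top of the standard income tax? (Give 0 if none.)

Parallel minimum levy:
  Base (reported book profit): ₹1,250,500
  Less exemption ₹74,000 → base ₹1,176,500
  ₹1,176,500 × 12% = ₹141,180

Standard income tax:
  ₹868,000 × 13% = ₹112,840

Excess of parallel minimum levy over standard income tax: ₹141,180 − ₹112,840 = ₹28,340.

₹28,340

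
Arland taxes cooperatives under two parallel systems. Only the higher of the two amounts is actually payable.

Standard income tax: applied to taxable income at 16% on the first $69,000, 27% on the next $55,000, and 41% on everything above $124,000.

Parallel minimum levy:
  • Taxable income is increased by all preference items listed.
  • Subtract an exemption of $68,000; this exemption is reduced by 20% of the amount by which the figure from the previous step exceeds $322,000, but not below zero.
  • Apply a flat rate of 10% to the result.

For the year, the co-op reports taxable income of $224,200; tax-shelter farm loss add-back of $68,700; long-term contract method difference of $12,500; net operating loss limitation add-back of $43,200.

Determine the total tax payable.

$66,972

Parallel minimum levy:
  Adjusted income: $224,200 + $68,700 + $12,500 + $43,200 = $348,600
  Exemption: $68,000 − 20% × ($348,600 − $322,000) = $68,000 − $5,320 = $62,680
  Base: $348,600 − $62,680 = $285,920
  $285,920 × 10% = $28,592

Standard income tax:
  $69,000 × 16% = $11,040
  $55,000 × 27% = $14,850
  $100,200 × 41% = $41,082
  → $66,972

$66,972 > $28,592, so the standard income tax governs.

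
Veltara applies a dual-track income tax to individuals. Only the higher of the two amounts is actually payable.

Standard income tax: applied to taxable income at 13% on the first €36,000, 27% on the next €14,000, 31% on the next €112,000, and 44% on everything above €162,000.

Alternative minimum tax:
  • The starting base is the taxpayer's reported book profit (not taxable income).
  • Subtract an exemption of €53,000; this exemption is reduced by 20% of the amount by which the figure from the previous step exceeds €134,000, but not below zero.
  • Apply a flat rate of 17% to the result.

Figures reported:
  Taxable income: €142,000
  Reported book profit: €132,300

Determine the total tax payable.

€36,980

Standard income tax:
  €36,000 × 13% = €4,680
  €14,000 × 27% = €3,780
  €92,000 × 31% = €28,520
  → €36,980

Alternative minimum tax:
  Base (reported book profit): €132,300
  Exemption: €132,300 ≤ €134,000, so full €53,000 applies
  Base: €132,300 − €53,000 = €79,300
  €79,300 × 17% = €13,481

€36,980 > €13,481, so the standard income tax governs.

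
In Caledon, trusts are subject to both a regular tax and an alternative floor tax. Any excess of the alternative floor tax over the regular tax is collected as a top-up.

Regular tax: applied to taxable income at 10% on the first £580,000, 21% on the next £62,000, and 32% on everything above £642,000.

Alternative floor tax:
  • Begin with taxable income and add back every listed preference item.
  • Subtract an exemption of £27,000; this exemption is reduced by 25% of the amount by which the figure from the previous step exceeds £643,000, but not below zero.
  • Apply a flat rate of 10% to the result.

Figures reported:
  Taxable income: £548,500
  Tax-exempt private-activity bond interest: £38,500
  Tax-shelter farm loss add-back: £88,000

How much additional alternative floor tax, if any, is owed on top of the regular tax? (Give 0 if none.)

£10,750

Regular tax:
  £548,500 × 10% = £54,850

Alternative floor tax:
  Adjusted income: £548,500 + £38,500 + £88,000 = £675,000
  Exemption: £27,000 − 25% × (£675,000 − £643,000) = £27,000 − £8,000 = £19,000
  Base: £675,000 − £19,000 = £656,000
  £656,000 × 10% = £65,600

Excess of alternative floor tax over regular tax: £65,600 − £54,850 = £10,750.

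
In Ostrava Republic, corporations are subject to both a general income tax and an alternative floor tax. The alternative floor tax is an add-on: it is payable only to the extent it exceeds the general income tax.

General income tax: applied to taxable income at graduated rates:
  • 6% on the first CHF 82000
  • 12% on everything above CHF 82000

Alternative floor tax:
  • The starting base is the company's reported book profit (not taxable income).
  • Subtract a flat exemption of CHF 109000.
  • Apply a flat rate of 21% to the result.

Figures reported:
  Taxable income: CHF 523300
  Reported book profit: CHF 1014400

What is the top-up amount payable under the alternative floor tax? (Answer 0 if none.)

General income tax:
  CHF 82000 × 6% = CHF 4920
  CHF 441300 × 12% = CHF 52956
  → CHF 57876

Alternative floor tax:
  Base (reported book profit): CHF 1014400
  Less exemption CHF 109000 → base CHF 905400
  CHF 905400 × 21% = CHF 190134

Excess of alternative floor tax over general income tax: CHF 190134 − CHF 57876 = CHF 132258.

CHF 132258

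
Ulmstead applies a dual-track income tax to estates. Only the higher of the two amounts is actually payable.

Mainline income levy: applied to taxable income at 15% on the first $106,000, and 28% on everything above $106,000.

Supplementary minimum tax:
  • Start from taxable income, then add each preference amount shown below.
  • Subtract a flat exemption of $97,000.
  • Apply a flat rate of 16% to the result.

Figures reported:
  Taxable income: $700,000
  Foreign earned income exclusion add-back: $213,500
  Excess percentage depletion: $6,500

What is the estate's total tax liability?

$182,220

Mainline income levy:
  $106,000 × 15% = $15,900
  $594,000 × 28% = $166,320
  → $182,220

Supplementary minimum tax:
  Adjusted income: $700,000 + $213,500 + $6,500 = $920,000
  Less exemption $97,000 → base $823,000
  $823,000 × 16% = $131,680

$182,220 > $131,680, so the mainline income levy governs.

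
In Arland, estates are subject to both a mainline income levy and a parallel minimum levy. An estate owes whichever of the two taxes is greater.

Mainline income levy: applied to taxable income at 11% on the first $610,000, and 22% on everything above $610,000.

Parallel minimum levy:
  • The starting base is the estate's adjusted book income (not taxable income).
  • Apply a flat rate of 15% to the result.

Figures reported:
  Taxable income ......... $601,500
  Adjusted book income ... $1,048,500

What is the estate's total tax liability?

Parallel minimum levy:
  Base (adjusted book income): $1,048,500
  $1,048,500 × 15% = $157,275

Mainline income levy:
  $601,500 × 11% = $66,165

$157,275 > $66,165, so the parallel minimum levy is the binding amount.

$157,275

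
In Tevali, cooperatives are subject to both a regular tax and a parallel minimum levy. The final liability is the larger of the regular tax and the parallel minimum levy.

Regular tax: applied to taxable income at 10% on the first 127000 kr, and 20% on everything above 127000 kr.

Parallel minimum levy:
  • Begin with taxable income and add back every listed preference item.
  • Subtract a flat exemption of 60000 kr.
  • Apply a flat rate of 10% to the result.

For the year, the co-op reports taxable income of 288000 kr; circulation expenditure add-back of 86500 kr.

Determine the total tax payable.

Regular tax:
  127000 kr × 10% = 12700 kr
  161000 kr × 20% = 32200 kr
  → 44900 kr

Parallel minimum levy:
  Adjusted income: 288000 kr + 86500 kr = 374500 kr
  Less exemption 60000 kr → base 314500 kr
  314500 kr × 10% = 31450 kr

44900 kr > 31450 kr, so the regular tax governs.

44900 kr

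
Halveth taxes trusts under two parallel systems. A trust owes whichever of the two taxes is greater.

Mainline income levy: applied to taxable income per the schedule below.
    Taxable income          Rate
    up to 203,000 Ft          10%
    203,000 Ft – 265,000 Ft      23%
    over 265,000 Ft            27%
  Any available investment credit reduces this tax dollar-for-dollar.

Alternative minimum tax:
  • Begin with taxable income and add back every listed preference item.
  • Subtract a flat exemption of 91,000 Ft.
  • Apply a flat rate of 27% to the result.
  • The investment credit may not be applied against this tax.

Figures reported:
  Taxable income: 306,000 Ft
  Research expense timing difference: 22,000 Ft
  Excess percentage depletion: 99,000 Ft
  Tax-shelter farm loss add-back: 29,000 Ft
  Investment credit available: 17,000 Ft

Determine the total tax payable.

Alternative minimum tax:
  Adjusted income: 306,000 Ft + 22,000 Ft + 99,000 Ft + 29,000 Ft = 456,000 Ft
  Less exemption 91,000 Ft → base 365,000 Ft
  365,000 Ft × 27% = 98,550 Ft

Mainline income levy:
  203,000 Ft × 10% = 20,300 Ft
  62,000 Ft × 23% = 14,260 Ft
  41,000 Ft × 27% = 11,070 Ft
  → 45,630 Ft
  Less investment credit 17,000 Ft → 28,630 Ft

98,550 Ft > 28,630 Ft, so the alternative minimum tax is the binding amount.

98,550 Ft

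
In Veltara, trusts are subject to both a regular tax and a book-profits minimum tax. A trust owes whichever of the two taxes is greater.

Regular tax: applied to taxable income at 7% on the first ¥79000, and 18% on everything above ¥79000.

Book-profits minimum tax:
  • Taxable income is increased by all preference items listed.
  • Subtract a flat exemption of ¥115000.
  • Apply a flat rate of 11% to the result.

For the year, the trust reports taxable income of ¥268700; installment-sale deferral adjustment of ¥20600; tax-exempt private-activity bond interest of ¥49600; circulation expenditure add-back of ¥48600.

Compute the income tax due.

Regular tax:
  ¥79000 × 7% = ¥5530
  ¥189700 × 18% = ¥34146
  → ¥39676

Book-profits minimum tax:
  Adjusted income: ¥268700 + ¥20600 + ¥49600 + ¥48600 = ¥387500
  Less exemption ¥115000 → base ¥272500
  ¥272500 × 11% = ¥29975

¥39676 > ¥29975, so the regular tax governs.

¥39676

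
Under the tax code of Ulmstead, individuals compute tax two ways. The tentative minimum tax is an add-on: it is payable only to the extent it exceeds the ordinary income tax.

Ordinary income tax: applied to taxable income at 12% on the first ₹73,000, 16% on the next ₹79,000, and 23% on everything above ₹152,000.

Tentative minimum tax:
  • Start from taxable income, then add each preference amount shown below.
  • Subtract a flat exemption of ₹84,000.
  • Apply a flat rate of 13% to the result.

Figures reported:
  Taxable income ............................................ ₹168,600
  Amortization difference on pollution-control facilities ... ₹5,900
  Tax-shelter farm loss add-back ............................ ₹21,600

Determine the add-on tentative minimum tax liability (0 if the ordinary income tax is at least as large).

Tentative minimum tax:
  Adjusted income: ₹168,600 + ₹5,900 + ₹21,600 = ₹196,100
  Less exemption ₹84,000 → base ₹112,100
  ₹112,100 × 13% = ₹14,573

Ordinary income tax:
  ₹73,000 × 12% = ₹8,760
  ₹79,000 × 16% = ₹12,640
  ₹16,600 × 23% = ₹3,818
  → ₹25,218

₹14,573 ≤ ₹25,218, so no add-on is due.

₹0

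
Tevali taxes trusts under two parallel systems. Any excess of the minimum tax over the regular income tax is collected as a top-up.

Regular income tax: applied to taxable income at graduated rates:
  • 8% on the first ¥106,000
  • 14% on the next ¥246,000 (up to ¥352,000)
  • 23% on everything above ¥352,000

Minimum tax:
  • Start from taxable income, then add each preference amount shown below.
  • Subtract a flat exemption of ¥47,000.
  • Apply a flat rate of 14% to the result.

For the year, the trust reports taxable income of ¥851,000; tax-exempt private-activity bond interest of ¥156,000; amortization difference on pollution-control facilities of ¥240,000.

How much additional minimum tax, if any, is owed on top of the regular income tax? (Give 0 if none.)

¥10,310

Regular income tax:
  ¥106,000 × 8% = ¥8,480
  ¥246,000 × 14% = ¥34,440
  ¥499,000 × 23% = ¥114,770
  → ¥157,690

Minimum tax:
  Adjusted income: ¥851,000 + ¥156,000 + ¥240,000 = ¥1,247,000
  Less exemption ¥47,000 → base ¥1,200,000
  ¥1,200,000 × 14% = ¥168,000

Excess of minimum tax over regular income tax: ¥168,000 − ¥157,690 = ¥10,310.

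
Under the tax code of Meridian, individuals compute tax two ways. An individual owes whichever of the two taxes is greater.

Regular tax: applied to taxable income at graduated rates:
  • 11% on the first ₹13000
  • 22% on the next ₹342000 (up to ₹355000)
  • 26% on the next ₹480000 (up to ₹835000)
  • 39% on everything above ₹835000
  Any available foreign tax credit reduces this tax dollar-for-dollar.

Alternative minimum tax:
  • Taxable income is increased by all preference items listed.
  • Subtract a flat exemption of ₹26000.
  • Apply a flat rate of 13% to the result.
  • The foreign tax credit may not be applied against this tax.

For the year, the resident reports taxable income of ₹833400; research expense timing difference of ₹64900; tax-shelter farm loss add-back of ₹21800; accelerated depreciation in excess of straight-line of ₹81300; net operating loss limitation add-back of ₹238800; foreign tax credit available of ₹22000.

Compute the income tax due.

₹179054

Alternative minimum tax:
  Adjusted income: ₹833400 + ₹64900 + ₹21800 + ₹81300 + ₹238800 = ₹1240200
  Less exemption ₹26000 → base ₹1214200
  ₹1214200 × 13% = ₹157846

Regular tax:
  ₹13000 × 11% = ₹1430
  ₹342000 × 22% = ₹75240
  ₹478400 × 26% = ₹124384
  → ₹201054
  Less foreign tax credit ₹22000 → ₹179054

₹179054 > ₹157846, so the regular tax governs.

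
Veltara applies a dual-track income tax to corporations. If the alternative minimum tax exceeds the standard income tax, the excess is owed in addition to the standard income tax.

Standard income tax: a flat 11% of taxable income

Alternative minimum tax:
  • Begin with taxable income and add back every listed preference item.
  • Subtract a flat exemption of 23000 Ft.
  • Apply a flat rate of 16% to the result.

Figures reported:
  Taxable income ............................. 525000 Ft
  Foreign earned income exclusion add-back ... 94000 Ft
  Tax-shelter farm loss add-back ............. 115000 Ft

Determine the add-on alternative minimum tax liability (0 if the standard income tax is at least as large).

Alternative minimum tax:
  Adjusted income: 525000 Ft + 94000 Ft + 115000 Ft = 734000 Ft
  Less exemption 23000 Ft → base 711000 Ft
  711000 Ft × 16% = 113760 Ft

Standard income tax:
  525000 Ft × 11% = 57750 Ft

Excess of alternative minimum tax over standard income tax: 113760 Ft − 57750 Ft = 56010 Ft.

56010 Ft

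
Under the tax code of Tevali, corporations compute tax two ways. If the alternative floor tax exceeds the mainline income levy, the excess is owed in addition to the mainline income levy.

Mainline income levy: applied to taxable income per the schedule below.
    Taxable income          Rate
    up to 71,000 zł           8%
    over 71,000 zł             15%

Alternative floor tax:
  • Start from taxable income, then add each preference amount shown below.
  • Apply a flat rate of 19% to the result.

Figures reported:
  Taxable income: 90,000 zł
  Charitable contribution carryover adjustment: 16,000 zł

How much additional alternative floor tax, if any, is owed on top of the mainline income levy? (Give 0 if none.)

Mainline income levy:
  71,000 zł × 8% = 5,680 zł
  19,000 zł × 15% = 2,850 zł
  → 8,530 zł

Alternative floor tax:
  Adjusted income: 90,000 zł + 16,000 zł = 106,000 zł
  106,000 zł × 19% = 20,140 zł

Excess of alternative floor tax over mainline income levy: 20,140 zł − 8,530 zł = 11,610 zł.

11,610 zł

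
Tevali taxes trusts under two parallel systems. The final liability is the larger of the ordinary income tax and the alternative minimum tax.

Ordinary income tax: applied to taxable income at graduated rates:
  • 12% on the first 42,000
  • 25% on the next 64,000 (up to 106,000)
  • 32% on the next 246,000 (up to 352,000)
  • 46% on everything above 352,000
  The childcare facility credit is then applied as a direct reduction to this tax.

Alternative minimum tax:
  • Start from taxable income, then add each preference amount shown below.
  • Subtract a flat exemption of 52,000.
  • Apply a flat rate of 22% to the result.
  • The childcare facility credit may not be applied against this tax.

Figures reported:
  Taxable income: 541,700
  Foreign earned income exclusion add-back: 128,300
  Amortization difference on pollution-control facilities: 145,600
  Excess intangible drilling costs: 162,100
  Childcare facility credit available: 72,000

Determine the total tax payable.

Ordinary income tax:
  42,000 × 12% = 5,040
  64,000 × 25% = 16,000
  246,000 × 32% = 78,720
  189,700 × 46% = 87,262
  → 187,022
  Less childcare facility credit 72,000 → 115,022

Alternative minimum tax:
  Adjusted income: 541,700 + 128,300 + 145,600 + 162,100 = 977,700
  Less exemption 52,000 → base 925,700
  925,700 × 22% = 203,654

203,654 > 115,022, so the alternative minimum tax is the binding amount.

203,654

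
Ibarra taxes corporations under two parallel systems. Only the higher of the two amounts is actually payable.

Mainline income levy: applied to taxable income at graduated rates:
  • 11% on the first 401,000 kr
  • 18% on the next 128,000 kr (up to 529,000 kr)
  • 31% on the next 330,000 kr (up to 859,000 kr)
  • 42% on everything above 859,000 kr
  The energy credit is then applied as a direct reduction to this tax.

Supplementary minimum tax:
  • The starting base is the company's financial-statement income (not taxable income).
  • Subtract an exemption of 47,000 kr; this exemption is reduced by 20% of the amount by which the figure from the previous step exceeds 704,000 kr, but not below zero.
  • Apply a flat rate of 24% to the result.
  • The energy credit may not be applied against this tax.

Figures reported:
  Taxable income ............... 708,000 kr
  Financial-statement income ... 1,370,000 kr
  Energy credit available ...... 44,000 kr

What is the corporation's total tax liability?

Mainline income levy:
  401,000 kr × 11% = 44,110 kr
  128,000 kr × 18% = 23,040 kr
  179,000 kr × 31% = 55,490 kr
  → 122,640 kr
  Less energy credit 44,000 kr → 78,640 kr

Supplementary minimum tax:
  Base (financial-statement income): 1,370,000 kr
  Exemption: 20% × (1,370,000 kr − 704,000 kr) = 133,200 kr ≥ 47,000 kr, so the exemption is fully phased out
  Base: 1,370,000 kr − 0 kr = 1,370,000 kr
  1,370,000 kr × 24% = 328,800 kr

328,800 kr > 78,640 kr, so the supplementary minimum tax is the binding amount.

328,800 kr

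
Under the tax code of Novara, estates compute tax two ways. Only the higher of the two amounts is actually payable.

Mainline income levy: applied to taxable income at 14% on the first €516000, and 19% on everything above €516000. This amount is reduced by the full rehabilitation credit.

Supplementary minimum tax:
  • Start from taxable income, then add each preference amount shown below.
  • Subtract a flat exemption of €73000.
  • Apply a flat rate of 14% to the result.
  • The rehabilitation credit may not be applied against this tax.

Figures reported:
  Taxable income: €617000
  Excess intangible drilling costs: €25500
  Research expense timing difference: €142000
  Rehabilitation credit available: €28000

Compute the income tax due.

Supplementary minimum tax:
  Adjusted income: €617000 + €25500 + €142000 = €784500
  Less exemption €73000 → base €711500
  €711500 × 14% = €99610

Mainline income levy:
  €516000 × 14% = €72240
  €101000 × 19% = €19190
  → €91430
  Less rehabilitation credit €28000 → €63430

€99610 > €63430, so the supplementary minimum tax is the binding amount.

€99610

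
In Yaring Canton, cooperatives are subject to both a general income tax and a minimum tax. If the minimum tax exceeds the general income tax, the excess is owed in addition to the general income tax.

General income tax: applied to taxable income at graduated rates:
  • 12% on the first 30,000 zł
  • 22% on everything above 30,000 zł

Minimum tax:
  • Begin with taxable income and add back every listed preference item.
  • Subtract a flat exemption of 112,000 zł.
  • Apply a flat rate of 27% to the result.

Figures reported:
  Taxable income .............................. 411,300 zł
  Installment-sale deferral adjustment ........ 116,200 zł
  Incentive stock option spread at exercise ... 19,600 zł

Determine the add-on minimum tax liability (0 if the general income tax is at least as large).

29,991 zł

Minimum tax:
  Adjusted income: 411,300 zł + 116,200 zł + 19,600 zł = 547,100 zł
  Less exemption 112,000 zł → base 435,100 zł
  435,100 zł × 27% = 117,477 zł

General income tax:
  30,000 zł × 12% = 3,600 zł
  381,300 zł × 22% = 83,886 zł
  → 87,486 zł

Excess of minimum tax over general income tax: 117,477 zł − 87,486 zł = 29,991 zł.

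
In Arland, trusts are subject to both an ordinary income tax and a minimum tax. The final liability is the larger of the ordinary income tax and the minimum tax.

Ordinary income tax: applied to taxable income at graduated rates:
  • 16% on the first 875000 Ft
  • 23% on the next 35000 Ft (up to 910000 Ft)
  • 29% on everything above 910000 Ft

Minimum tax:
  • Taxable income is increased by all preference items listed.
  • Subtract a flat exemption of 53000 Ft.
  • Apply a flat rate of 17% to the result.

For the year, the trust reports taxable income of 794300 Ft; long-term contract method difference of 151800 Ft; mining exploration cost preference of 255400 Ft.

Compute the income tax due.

Minimum tax:
  Adjusted income: 794300 Ft + 151800 Ft + 255400 Ft = 1201500 Ft
  Less exemption 53000 Ft → base 1148500 Ft
  1148500 Ft × 17% = 195245 Ft

Ordinary income tax:
  794300 Ft × 16% = 127088 Ft

195245 Ft > 127088 Ft, so the minimum tax is the binding amount.

195245 Ft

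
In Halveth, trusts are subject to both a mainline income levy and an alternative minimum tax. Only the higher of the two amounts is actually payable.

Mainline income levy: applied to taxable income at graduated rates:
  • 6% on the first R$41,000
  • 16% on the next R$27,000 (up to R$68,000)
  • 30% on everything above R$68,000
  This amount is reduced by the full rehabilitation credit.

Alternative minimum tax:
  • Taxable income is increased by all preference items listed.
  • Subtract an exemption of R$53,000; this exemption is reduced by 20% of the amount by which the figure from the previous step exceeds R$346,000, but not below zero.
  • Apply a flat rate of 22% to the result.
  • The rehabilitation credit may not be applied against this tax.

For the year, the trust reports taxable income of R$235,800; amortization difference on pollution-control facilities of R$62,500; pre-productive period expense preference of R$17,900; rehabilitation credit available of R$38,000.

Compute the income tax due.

R$57,904

Alternative minimum tax:
  Adjusted income: R$235,800 + R$62,500 + R$17,900 = R$316,200
  Exemption: R$316,200 ≤ R$346,000, so full R$53,000 applies
  Base: R$316,200 − R$53,000 = R$263,200
  R$263,200 × 22% = R$57,904

Mainline income levy:
  R$41,000 × 6% = R$2,460
  R$27,000 × 16% = R$4,320
  R$167,800 × 30% = R$50,340
  → R$57,120
  Less rehabilitation credit R$38,000 → R$19,120

R$57,904 > R$19,120, so the alternative minimum tax is the binding amount.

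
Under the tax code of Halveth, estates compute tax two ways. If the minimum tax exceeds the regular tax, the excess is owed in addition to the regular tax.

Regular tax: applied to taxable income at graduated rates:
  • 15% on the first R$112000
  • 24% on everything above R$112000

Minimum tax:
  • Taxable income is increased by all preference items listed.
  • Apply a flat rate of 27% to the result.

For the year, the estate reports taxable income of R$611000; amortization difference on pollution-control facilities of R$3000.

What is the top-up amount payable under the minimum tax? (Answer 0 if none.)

R$29220

Minimum tax:
  Adjusted income: R$611000 + R$3000 = R$614000
  R$614000 × 27% = R$165780

Regular tax:
  R$112000 × 15% = R$16800
  R$499000 × 24% = R$119760
  → R$136560

Excess of minimum tax over regular tax: R$165780 − R$136560 = R$29220.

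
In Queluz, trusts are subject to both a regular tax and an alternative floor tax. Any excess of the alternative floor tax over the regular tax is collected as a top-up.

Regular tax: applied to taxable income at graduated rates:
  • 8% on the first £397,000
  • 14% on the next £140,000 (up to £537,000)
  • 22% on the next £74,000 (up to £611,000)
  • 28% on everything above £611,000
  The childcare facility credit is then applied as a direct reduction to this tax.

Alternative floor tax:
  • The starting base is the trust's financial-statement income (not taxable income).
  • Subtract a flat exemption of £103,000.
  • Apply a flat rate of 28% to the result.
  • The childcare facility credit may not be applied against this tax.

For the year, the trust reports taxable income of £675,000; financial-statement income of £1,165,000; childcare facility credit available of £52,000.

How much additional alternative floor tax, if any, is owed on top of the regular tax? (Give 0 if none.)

Alternative floor tax:
  Base (financial-statement income): £1,165,000
  Less exemption £103,000 → base £1,062,000
  £1,062,000 × 28% = £297,360

Regular tax:
  £397,000 × 8% = £31,760
  £140,000 × 14% = £19,600
  £74,000 × 22% = £16,280
  £64,000 × 28% = £17,920
  → £85,560
  Less childcare facility credit £52,000 → £33,560

Excess of alternative floor tax over regular tax: £297,360 − £33,560 = £263,800.

£263,800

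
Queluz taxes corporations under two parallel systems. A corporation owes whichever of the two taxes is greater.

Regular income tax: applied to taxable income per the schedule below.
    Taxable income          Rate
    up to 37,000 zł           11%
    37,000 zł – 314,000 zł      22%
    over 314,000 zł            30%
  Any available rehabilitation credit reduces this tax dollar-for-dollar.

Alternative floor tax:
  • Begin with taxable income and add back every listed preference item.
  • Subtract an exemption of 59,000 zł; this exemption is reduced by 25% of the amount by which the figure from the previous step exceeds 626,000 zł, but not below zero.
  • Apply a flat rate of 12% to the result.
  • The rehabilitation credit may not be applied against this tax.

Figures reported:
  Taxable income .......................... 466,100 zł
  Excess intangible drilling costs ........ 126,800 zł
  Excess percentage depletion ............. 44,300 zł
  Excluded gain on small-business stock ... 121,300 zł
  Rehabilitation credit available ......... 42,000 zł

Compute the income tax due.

87,915 zł

Alternative floor tax:
  Adjusted income: 466,100 zł + 126,800 zł + 44,300 zł + 121,300 zł = 758,500 zł
  Exemption: 59,000 zł − 25% × (758,500 zł − 626,000 zł) = 59,000 zł − 33,125 zł = 25,875 zł
  Base: 758,500 zł − 25,875 zł = 732,625 zł
  732,625 zł × 12% = 87,915 zł

Regular income tax:
  37,000 zł × 11% = 4,070 zł
  277,000 zł × 22% = 60,940 zł
  152,100 zł × 30% = 45,630 zł
  → 110,640 zł
  Less rehabilitation credit 42,000 zł → 68,640 zł

87,915 zł > 68,640 zł, so the alternative floor tax is the binding amount.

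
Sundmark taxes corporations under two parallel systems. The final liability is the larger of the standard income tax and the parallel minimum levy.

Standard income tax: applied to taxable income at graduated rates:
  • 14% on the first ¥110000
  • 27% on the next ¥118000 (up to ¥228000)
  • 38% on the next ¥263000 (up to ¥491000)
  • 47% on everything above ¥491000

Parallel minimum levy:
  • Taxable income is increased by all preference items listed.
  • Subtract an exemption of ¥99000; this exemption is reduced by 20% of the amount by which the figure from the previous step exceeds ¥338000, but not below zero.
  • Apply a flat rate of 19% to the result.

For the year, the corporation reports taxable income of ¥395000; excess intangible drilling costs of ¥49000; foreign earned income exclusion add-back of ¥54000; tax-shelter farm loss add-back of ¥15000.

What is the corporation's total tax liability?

Parallel minimum levy:
  Adjusted income: ¥395000 + ¥49000 + ¥54000 + ¥15000 = ¥513000
  Exemption: ¥99000 − 20% × (¥513000 − ¥338000) = ¥99000 − ¥35000 = ¥64000
  Base: ¥513000 − ¥64000 = ¥449000
  ¥449000 × 19% = ¥85310

Standard income tax:
  ¥110000 × 14% = ¥15400
  ¥118000 × 27% = ¥31860
  ¥167000 × 38% = ¥63460
  → ¥110720

¥110720 > ¥85310, so the standard income tax governs.

¥110720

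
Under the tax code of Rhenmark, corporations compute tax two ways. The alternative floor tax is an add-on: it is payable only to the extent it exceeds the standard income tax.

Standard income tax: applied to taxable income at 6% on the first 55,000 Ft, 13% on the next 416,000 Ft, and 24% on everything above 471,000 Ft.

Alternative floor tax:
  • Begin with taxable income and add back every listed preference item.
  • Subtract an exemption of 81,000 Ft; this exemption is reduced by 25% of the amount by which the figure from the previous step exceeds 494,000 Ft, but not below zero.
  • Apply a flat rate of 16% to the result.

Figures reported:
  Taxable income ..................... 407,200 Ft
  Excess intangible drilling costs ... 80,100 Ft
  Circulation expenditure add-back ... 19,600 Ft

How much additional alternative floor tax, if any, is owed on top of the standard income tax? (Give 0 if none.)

19,574 Ft

Alternative floor tax:
  Adjusted income: 407,200 Ft + 80,100 Ft + 19,600 Ft = 506,900 Ft
  Exemption: 81,000 Ft − 25% × (506,900 Ft − 494,000 Ft) = 81,000 Ft − 3,225 Ft = 77,775 Ft
  Base: 506,900 Ft − 77,775 Ft = 429,125 Ft
  429,125 Ft × 16% = 68,660 Ft

Standard income tax:
  55,000 Ft × 6% = 3,300 Ft
  352,200 Ft × 13% = 45,786 Ft
  → 49,086 Ft

Excess of alternative floor tax over standard income tax: 68,660 Ft − 49,086 Ft = 19,574 Ft.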